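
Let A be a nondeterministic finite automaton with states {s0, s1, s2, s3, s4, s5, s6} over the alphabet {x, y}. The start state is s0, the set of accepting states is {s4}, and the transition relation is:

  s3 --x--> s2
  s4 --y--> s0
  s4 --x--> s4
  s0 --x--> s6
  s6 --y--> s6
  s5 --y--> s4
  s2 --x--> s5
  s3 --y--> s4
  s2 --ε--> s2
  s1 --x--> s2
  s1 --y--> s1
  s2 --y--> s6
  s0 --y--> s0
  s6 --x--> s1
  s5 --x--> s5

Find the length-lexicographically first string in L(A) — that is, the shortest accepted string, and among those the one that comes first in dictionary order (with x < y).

A breadth-first search from s0 reaches an accepting state first via the path s0 → s6 → s1 → s2 → s5 → s4 on input xxxxy.
No string of length < 5 is accepted (BFS exhausts all shorter strings without reaching an accepting state), and xxxxy is the lexicographically least accepting string of length 5.

xxxxy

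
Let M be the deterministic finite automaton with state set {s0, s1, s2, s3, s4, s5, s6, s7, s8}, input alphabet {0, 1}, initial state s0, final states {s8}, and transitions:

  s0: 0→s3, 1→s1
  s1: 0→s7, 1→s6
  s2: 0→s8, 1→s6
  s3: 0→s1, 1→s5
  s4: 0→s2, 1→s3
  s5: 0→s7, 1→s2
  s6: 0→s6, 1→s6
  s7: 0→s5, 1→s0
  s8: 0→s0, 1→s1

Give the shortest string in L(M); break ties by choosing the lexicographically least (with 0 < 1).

A breadth-first search from s0 reaches an accepting state first via the path s0 → s3 → s5 → s2 → s8 on input 0110.
No string of length < 4 is accepted (BFS exhausts all shorter strings without reaching an accepting state), and 0110 is the lexicographically least accepting string of length 4.

0110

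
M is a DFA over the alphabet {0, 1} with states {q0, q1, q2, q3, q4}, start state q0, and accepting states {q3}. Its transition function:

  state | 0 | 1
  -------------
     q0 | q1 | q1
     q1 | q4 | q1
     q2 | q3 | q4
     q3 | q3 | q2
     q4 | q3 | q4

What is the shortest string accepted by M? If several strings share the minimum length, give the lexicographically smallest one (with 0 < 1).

A breadth-first search from q0 reaches an accepting state first via the path q0 → q1 → q4 → q3 on input 000.
No string of length < 3 is accepted (BFS exhausts all shorter strings without reaching an accepting state), and 000 is the lexicographically least accepting string of length 3.

000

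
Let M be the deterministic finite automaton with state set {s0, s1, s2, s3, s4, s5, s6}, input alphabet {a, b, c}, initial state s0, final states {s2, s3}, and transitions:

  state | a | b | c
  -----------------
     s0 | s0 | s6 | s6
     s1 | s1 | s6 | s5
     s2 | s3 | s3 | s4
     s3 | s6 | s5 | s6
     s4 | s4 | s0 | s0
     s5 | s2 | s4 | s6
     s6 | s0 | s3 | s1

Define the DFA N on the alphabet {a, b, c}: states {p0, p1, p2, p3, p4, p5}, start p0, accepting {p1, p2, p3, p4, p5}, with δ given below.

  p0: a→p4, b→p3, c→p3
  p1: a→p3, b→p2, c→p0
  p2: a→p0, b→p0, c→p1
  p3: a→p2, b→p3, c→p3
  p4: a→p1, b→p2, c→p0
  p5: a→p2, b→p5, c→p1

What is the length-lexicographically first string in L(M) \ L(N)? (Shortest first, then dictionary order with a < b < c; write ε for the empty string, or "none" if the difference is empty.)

abb

The string abb is accepted by M but not by N.
No shorter string lies in the difference, and abb is the lexicographically first length-3 string in L(M) \ L(N).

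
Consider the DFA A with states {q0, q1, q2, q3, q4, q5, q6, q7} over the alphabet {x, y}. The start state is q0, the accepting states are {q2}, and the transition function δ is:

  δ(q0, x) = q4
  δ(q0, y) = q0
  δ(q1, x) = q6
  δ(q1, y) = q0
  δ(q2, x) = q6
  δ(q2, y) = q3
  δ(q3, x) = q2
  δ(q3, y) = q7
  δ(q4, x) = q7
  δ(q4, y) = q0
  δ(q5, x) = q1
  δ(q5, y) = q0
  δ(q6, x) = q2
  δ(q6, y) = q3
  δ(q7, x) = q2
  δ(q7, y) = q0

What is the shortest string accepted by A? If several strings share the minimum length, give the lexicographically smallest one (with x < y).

xxx

A breadth-first search from q0 reaches an accepting state first via the path q0 → q4 → q7 → q2 on input xxx.
No string of length < 3 is accepted (BFS exhausts all shorter strings without reaching an accepting state), and xxx is the lexicographically least accepting string of length 3.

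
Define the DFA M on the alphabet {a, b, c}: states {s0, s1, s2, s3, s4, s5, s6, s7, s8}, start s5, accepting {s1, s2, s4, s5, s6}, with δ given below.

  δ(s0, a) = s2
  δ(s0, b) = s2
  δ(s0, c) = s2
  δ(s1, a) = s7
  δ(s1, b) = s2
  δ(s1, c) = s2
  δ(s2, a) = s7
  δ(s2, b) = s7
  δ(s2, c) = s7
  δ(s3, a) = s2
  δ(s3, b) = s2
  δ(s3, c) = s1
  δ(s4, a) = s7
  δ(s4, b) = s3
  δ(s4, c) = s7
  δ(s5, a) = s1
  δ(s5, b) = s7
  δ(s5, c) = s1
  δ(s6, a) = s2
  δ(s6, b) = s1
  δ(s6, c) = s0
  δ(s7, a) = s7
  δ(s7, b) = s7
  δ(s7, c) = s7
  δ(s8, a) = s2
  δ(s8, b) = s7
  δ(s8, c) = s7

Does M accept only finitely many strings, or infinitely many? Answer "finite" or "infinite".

The useful states (reachable from s5 and able to reach an accepting state) are {s1, s2, s5}.
Restricted to these states the transition graph has no cycle, so every accepting path has bounded length and L is finite.

finite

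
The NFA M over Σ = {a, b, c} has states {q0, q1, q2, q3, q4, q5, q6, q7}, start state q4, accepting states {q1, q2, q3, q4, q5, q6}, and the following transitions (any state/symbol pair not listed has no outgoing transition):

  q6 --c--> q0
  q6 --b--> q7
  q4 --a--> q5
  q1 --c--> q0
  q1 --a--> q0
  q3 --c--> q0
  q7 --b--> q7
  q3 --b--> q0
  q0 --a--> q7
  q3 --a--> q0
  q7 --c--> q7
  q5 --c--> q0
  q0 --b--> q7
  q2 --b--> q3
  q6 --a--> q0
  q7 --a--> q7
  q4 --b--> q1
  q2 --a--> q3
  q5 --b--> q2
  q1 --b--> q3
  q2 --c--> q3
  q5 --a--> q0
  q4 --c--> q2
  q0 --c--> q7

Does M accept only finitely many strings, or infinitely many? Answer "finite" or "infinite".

finite

The useful states (reachable from q4 and able to reach an accepting state) are {q1, q2, q3, q4, q5}.
Restricted to these states the transition graph has no cycle, so every accepting path has bounded length and L is finite.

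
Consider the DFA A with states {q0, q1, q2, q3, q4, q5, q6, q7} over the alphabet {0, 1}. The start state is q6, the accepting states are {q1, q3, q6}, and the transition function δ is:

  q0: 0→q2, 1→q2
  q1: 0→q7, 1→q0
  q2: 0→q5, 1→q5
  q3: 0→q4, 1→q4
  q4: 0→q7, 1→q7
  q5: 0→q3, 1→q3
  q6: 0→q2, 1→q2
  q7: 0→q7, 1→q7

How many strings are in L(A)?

9

The useful subgraph on states {q2, q3, q5, q6} is acyclic, so L(A) is finite; the longest accepting path visits 4 useful states, giving maximum string length 3.
Counting accepting paths from q6 by length: 1 of length 0, 8 of length 3. Total 9.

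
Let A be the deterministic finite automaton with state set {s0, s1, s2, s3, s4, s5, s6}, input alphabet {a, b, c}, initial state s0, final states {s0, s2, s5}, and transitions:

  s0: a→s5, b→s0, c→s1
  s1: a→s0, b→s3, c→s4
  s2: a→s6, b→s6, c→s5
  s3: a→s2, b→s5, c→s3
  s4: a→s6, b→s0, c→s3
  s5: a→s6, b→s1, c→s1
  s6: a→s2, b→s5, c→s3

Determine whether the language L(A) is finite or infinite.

infinite

State s0 is reachable from the start and can reach an accepting state, and it lies on the cycle s0 → s0.
Traversing that cycle any number of times yields accepted strings of unbounded length, so the language is infinite.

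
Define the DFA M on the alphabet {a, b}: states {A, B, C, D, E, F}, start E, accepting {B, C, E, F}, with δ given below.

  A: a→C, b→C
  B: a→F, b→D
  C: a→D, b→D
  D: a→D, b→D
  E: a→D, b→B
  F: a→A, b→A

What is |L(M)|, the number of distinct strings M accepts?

7

The useful subgraph on states {A, B, C, E, F} is acyclic, so L(M) is finite; the longest accepting path visits 5 useful states, giving maximum string length 4.
Counting accepting paths from E by length: 1 of length 0, 1 of length 1, 1 of length 2, 4 of length 4. Total 7.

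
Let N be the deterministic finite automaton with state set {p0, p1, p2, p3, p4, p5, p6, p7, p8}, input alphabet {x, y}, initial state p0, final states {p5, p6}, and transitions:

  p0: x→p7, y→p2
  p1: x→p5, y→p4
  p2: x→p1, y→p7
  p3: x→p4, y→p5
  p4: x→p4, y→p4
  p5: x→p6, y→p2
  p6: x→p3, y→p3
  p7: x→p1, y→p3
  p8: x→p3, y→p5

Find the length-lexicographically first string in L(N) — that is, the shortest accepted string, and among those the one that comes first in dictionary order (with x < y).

A breadth-first search from p0 reaches an accepting state first via the path p0 → p7 → p1 → p5 on input xxx.
No string of length < 3 is accepted (BFS exhausts all shorter strings without reaching an accepting state), and xxx is the lexicographically least accepting string of length 3.

xxx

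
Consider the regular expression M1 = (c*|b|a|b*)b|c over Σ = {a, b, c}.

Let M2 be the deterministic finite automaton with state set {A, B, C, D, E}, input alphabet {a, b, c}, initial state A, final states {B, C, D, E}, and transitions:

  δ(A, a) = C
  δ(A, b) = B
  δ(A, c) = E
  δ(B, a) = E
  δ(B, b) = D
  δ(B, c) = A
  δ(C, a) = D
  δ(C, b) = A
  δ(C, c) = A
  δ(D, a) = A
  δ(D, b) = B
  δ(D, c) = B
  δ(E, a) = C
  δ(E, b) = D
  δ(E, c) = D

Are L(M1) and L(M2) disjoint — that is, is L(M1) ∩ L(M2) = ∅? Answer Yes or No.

No

The string b is accepted by both M1 and M2.
Hence L(M1) ∩ L(M2) ≠ ∅.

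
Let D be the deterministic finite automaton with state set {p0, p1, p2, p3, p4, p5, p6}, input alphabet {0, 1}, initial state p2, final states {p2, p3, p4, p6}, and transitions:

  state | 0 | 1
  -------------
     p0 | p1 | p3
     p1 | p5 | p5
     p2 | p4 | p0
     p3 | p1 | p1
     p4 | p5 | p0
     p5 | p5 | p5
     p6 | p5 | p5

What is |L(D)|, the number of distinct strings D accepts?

The useful subgraph on states {p0, p2, p3, p4} is acyclic, so L(D) is finite; the longest accepting path visits 4 useful states, giving maximum string length 3.
Counting accepting paths from p2 by length: 1 of length 0, 1 of length 1, 1 of length 2, 1 of length 3. Total 4.

4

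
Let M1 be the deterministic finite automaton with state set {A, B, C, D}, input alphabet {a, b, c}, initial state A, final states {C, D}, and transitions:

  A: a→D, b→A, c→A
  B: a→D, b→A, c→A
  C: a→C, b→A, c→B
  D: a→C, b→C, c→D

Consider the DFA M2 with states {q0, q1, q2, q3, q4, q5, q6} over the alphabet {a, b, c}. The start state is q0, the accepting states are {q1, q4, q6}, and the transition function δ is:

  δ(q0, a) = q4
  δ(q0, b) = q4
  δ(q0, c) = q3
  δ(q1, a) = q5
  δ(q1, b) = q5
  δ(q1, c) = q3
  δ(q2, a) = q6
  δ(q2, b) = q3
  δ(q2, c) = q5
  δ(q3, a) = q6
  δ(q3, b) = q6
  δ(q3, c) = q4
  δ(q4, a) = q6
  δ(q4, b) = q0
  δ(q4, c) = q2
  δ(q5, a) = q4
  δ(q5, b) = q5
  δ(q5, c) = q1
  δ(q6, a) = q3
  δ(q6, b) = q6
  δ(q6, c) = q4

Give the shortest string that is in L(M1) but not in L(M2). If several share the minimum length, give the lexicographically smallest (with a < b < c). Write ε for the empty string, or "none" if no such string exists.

The string ab is accepted by M1 but not by M2.
No shorter string lies in the difference, and ab is the lexicographically first length-2 string in L(M1) \ L(M2).

ab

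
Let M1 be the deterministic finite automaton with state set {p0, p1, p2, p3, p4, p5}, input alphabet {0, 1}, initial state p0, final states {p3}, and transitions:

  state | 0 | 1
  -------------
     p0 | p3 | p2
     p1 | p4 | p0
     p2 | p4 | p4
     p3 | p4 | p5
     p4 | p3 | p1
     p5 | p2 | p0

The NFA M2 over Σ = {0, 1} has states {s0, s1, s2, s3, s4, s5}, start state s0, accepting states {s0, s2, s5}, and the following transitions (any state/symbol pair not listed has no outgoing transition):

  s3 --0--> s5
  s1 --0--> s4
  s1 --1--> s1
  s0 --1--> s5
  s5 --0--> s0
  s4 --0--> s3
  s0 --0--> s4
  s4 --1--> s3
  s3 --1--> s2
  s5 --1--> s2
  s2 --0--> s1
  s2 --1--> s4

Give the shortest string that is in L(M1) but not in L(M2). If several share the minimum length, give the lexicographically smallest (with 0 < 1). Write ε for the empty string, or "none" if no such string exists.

0

The string 0 is accepted by M1 but not by M2.
No shorter string lies in the difference, and 0 is the lexicographically first length-1 string in L(M1) \ L(M2).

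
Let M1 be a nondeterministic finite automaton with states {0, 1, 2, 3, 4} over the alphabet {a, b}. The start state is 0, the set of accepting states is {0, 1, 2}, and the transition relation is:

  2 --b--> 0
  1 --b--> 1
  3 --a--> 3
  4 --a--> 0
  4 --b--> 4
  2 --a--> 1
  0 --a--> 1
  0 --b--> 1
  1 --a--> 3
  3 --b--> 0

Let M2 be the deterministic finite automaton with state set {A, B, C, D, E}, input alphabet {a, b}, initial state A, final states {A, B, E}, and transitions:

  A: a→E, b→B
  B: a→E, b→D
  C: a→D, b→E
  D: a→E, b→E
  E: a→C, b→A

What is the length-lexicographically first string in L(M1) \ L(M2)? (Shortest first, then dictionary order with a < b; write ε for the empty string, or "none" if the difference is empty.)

The string bb is accepted by M1 but not by M2.
No shorter string lies in the difference, and bb is the lexicographically first length-2 string in L(M1) \ L(M2).

bb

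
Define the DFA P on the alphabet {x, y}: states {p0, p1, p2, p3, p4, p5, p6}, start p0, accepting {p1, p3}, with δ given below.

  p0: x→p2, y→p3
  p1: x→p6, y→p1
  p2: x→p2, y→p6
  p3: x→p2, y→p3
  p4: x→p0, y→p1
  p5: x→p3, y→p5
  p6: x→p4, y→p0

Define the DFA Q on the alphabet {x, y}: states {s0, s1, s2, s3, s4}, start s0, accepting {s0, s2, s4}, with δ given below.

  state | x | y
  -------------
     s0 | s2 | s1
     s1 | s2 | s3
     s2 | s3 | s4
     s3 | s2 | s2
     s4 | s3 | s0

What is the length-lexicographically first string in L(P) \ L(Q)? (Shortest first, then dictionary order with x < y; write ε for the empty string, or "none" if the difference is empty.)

y

The string y is accepted by P but not by Q.
No shorter string lies in the difference, and y is the lexicographically first length-1 string in L(P) \ L(Q).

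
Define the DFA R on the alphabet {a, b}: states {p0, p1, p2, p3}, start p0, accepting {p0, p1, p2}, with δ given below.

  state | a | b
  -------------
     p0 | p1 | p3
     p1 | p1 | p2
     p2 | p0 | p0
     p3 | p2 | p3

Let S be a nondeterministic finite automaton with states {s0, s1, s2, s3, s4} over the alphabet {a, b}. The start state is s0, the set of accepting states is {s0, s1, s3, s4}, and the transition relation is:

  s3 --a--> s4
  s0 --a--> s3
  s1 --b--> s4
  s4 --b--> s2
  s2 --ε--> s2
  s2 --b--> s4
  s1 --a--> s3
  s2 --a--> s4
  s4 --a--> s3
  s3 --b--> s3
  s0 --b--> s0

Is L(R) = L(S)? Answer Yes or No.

The string aab is accepted by R but rejected by S.
So L(R) ≠ L(S).

No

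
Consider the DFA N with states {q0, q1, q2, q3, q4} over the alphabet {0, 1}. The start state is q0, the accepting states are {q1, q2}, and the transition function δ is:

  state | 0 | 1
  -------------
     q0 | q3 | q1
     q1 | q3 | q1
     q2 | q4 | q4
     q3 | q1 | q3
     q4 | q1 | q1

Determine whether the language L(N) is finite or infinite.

infinite

State q1 is reachable from the start and can reach an accepting state, and it lies on the cycle q1 → q1.
Traversing that cycle any number of times yields accepted strings of unbounded length, so the language is infinite.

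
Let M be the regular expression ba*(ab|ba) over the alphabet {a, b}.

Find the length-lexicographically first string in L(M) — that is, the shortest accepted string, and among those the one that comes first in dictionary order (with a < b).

By inspection of the expression, no string of length less than 3 matches, and bab is the lexicographically first match of length 3.

bab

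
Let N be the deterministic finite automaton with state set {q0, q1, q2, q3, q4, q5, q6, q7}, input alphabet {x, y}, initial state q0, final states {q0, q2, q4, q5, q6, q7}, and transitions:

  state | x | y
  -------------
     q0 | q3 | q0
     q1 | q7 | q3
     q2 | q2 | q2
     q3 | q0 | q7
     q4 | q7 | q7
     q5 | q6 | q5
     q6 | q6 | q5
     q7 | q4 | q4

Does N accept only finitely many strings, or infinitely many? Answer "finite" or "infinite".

infinite

State q0 is reachable from the start and can reach an accepting state, and it lies on the cycle q0 → q0.
Traversing that cycle any number of times yields accepted strings of unbounded length, so the language is infinite.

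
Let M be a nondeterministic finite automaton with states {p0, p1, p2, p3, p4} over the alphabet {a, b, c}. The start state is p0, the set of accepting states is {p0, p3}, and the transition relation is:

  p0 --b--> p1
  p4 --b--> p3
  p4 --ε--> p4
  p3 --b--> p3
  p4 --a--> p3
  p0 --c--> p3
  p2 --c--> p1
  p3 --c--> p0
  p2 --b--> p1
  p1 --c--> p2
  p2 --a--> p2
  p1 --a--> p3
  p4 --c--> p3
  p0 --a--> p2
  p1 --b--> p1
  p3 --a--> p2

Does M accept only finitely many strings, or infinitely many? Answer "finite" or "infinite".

infinite

State p1 is reachable from the start and can reach an accepting state, and it lies on the cycle p1 → p1.
Traversing that cycle any number of times yields accepted strings of unbounded length, so the language is infinite.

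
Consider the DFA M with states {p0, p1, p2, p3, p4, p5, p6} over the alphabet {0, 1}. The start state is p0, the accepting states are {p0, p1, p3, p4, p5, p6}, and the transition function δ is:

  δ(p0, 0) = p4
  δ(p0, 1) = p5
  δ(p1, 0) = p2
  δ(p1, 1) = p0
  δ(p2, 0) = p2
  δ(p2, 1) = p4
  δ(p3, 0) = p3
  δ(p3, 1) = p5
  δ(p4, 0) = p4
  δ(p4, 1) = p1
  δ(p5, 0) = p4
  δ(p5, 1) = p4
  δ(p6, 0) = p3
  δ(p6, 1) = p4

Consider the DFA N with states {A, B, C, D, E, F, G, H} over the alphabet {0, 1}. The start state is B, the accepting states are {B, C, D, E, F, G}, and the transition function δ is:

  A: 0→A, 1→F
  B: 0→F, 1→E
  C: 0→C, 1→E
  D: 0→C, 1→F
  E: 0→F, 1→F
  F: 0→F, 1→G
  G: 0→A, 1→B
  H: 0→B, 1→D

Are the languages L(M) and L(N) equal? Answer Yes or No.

Exploring the product automaton M × N from the start pair (p0, B), following both machines on each input symbol, reaches 5 state pairs: (p0, B), (p4, F), (p5, E), (p1, G), (p2, A).
M accepts in {p0, p1, p3, p4, p5, p6} and N accepts in {B, C, D, E, F, G}. In every reachable pair the two components are either both accepting — (p0, B), (p4, F), (p5, E), (p1, G) — or both non-accepting, so no string is accepted by exactly one of the machines: L(M) \ L(N) and L(N) \ L(M) are both empty.
Hence every string is accepted by M iff it is accepted by N, and the two languages coincide.

Yes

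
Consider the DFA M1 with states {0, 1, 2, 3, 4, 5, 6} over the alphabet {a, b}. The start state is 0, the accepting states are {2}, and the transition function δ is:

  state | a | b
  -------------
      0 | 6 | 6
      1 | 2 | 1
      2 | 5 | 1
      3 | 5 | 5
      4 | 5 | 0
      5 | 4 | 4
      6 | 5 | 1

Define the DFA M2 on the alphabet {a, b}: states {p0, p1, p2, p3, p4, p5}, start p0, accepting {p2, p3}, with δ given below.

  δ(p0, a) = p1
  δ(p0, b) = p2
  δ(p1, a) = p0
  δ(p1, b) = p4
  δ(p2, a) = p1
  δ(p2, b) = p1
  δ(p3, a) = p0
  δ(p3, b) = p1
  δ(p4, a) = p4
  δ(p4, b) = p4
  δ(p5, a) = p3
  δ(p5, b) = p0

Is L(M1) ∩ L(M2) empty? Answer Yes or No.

Exploring the product automaton M1 × M2 from the start pair (0, p0), following both machines on each input symbol, reaches 21 state pairs: (0, p0), (6, p1), (6, p2), (5, p0), (1, p4), (5, p1), (1, p1), (4, p1), (4, p2), (2, p4), (4, p0), (4, p4), (2, p0), (0, p4), (0, p1), (5, p4), (0, p2), (1, p2), (6, p4), (6, p0), (2, p1).
M1 accepts in {2} and M2 accepts in {p2, p3}; no reachable pair has both components accepting, so no string drives both machines to acceptance simultaneously and L(M1) ∩ L(M2) = ∅.
So no string is accepted by both, and the intersection is empty.

Yes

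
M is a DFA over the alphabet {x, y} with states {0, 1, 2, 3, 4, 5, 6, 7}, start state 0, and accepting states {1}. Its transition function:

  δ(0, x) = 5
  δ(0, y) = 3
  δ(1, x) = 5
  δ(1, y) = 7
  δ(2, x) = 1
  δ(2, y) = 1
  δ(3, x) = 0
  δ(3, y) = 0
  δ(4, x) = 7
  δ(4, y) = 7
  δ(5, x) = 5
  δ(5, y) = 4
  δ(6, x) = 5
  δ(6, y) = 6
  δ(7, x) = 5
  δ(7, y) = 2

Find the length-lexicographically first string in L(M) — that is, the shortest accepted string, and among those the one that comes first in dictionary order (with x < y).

xyxyx

A breadth-first search from 0 reaches an accepting state first via the path 0 → 5 → 4 → 7 → 2 → 1 on input xyxyx.
No string of length < 5 is accepted (BFS exhausts all shorter strings without reaching an accepting state), and xyxyx is the lexicographically least accepting string of length 5.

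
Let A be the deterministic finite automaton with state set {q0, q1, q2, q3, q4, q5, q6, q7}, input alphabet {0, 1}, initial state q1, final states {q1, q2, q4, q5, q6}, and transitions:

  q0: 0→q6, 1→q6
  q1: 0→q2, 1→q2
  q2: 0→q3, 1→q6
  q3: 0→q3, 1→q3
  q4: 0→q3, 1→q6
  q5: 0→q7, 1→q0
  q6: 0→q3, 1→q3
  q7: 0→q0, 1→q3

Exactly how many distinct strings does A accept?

The useful subgraph on states {q1, q2, q6} is acyclic, so L(A) is finite; the longest accepting path visits 3 useful states, giving maximum string length 2.
Counting accepting paths from q1 by length: 1 of length 0, 2 of length 1, 2 of length 2. Total 5.

5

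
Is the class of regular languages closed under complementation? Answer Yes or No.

Yes

Take a complete DFA for L and swap accepting and non-accepting states; the resulting DFA accepts exactly Σ* \ L.
So the regular languages are closed under complement.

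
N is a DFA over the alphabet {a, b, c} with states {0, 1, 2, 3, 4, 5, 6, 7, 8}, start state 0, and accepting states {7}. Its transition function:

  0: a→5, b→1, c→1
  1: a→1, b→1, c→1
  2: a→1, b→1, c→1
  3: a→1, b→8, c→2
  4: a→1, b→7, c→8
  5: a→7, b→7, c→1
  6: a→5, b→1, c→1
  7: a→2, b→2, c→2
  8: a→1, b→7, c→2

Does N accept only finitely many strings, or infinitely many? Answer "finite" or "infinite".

The useful states (reachable from 0 and able to reach an accepting state) are {0, 5, 7}.
Restricted to these states the transition graph has no cycle, so every accepting path has bounded length and L is finite.

finite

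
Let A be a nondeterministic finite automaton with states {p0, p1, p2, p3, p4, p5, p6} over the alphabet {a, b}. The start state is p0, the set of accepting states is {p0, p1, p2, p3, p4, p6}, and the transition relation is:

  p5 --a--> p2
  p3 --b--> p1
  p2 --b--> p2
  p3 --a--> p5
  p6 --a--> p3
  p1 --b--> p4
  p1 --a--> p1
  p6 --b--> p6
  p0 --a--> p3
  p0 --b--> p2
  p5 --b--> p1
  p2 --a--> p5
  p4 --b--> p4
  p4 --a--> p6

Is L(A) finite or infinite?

State p2 is reachable from the start and can reach an accepting state, and it lies on the cycle p2 → p2.
Traversing that cycle any number of times yields accepted strings of unbounded length, so the language is infinite.

infinite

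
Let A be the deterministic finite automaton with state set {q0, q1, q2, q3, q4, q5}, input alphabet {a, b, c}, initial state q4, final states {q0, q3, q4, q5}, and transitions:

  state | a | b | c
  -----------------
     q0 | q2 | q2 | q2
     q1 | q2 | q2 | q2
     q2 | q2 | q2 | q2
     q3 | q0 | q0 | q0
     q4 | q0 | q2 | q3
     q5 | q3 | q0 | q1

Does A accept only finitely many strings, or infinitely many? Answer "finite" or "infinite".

The useful states (reachable from q4 and able to reach an accepting state) are {q0, q3, q4}.
Restricted to these states the transition graph has no cycle, so every accepting path has bounded length and L is finite.

finite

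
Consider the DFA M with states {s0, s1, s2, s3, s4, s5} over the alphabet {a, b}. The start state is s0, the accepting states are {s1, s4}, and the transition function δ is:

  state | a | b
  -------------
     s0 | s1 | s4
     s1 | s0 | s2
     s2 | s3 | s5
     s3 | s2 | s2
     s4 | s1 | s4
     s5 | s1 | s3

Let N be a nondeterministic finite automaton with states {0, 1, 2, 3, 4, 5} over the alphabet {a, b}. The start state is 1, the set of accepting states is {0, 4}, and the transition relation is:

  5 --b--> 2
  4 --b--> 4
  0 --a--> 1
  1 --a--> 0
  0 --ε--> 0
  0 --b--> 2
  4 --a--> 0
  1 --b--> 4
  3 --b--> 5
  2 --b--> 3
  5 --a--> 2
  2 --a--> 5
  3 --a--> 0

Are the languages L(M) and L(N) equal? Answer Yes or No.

Yes

Exploring the product automaton M × N from the start pair (s0, 1), following both machines on each input symbol, reaches 6 state pairs: (s0, 1), (s1, 0), (s4, 4), (s2, 2), (s3, 5), (s5, 3).
M accepts in {s1, s4} and N accepts in {0, 4}. In every reachable pair the two components are either both accepting — (s1, 0), (s4, 4) — or both non-accepting, so no string is accepted by exactly one of the machines: L(M) \ L(N) and L(N) \ L(M) are both empty.
Hence every string is accepted by M iff it is accepted by N, and the two languages coincide.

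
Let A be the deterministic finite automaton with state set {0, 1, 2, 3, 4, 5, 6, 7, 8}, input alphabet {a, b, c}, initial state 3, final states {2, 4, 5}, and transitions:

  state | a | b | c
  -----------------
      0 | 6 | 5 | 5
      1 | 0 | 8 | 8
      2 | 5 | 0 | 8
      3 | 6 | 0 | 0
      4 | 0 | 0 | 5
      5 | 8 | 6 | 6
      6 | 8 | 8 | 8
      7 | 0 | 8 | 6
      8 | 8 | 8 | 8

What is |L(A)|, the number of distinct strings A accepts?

4

The useful subgraph on states {0, 3, 5} is acyclic, so L(A) is finite; the longest accepting path visits 3 useful states, giving maximum string length 2.
Counting accepting paths from 3 by length: 4 of length 2. Total 4.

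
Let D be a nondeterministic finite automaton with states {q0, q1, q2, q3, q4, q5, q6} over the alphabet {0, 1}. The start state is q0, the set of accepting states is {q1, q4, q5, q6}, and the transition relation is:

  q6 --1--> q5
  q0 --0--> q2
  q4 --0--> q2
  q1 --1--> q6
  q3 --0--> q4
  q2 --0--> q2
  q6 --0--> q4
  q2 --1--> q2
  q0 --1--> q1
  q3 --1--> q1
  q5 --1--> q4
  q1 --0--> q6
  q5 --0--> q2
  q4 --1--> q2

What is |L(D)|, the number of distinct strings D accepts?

9

The useful subgraph on states {q0, q1, q4, q5, q6} is acyclic, so L(D) is finite; the longest accepting path visits 5 useful states, giving maximum string length 4.
Counting accepting paths from q0 by length: 1 of length 1, 2 of length 2, 4 of length 3, 2 of length 4. Total 9.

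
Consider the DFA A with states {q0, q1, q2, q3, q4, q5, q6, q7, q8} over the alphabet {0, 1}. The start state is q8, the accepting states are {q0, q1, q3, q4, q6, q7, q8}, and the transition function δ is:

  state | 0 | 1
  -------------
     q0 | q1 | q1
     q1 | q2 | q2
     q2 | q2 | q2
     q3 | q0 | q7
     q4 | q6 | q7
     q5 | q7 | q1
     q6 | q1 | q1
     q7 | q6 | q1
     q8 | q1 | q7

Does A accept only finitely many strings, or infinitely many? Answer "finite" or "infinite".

The useful states (reachable from q8 and able to reach an accepting state) are {q1, q6, q7, q8}.
Restricted to these states the transition graph has no cycle, so every accepting path has bounded length and L is finite.

finite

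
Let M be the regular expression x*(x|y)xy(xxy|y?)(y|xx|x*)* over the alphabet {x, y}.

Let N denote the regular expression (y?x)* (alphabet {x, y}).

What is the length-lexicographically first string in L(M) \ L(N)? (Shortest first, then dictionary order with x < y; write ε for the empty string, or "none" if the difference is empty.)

The string xxy is accepted by M but not by N.
No shorter string lies in the difference, and xxy is the lexicographically first length-3 string in L(M) \ L(N).

xxy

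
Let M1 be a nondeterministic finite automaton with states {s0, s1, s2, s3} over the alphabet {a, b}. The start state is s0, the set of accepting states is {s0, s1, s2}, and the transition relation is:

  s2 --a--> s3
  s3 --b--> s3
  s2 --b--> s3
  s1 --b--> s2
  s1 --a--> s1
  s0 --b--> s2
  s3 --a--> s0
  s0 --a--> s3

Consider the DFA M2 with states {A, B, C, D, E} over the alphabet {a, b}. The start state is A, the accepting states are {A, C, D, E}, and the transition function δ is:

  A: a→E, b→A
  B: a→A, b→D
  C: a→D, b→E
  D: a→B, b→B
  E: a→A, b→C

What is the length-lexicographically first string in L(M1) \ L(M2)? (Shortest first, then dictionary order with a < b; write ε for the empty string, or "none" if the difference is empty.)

The string abab is accepted by M1 but not by M2.
No shorter string lies in the difference, and abab is the lexicographically first length-4 string in L(M1) \ L(M2).

abab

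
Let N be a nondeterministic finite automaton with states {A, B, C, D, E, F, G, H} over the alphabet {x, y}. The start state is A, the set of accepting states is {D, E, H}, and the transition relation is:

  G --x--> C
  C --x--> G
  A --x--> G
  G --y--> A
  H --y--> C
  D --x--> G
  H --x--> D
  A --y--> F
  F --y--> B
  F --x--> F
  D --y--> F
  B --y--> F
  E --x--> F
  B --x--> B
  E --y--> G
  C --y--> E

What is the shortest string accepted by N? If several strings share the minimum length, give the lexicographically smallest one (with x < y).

A breadth-first search from A reaches an accepting state first via the path A → G → C → E on input xxy.
No string of length < 3 is accepted (BFS exhausts all shorter strings without reaching an accepting state), and xxy is the lexicographically least accepting string of length 3.

xxy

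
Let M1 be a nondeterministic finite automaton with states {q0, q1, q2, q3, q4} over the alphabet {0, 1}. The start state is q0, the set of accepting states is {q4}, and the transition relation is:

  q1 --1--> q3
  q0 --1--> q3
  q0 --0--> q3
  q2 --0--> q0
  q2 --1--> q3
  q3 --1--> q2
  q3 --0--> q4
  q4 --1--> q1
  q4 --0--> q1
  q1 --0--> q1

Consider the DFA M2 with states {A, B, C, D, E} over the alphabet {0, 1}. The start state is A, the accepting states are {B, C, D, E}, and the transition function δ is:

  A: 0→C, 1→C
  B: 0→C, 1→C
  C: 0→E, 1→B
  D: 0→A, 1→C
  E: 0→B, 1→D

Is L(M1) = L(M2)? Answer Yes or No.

The string 0000010 is accepted by M1 but rejected by M2.
So L(M1) ≠ L(M2).

No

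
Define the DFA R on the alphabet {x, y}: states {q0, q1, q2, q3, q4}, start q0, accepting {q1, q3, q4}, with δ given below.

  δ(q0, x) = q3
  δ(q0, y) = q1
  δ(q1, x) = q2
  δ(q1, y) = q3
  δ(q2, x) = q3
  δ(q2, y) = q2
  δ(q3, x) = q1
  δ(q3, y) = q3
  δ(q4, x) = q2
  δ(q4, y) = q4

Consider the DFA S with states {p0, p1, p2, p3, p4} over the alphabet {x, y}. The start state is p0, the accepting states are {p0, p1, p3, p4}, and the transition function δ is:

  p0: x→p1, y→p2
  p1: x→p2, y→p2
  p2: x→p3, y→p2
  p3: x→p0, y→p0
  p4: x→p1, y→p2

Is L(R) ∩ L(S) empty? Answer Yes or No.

No

The string x is accepted by both R and S.
Hence L(R) ∩ L(S) ≠ ∅.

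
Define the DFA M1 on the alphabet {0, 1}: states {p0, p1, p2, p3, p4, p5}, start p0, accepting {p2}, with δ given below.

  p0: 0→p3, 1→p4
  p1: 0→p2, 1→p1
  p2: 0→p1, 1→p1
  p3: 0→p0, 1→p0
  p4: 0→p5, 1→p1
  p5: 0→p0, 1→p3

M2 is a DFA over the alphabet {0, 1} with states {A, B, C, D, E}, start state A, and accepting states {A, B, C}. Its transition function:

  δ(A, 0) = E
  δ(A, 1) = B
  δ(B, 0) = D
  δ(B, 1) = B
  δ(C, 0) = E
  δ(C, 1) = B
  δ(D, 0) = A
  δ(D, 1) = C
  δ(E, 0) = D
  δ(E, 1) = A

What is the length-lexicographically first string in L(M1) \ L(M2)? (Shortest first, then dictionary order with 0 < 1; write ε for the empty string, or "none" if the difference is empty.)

110

The string 110 is accepted by M1 but not by M2.
No shorter string lies in the difference, and 110 is the lexicographically first length-3 string in L(M1) \ L(M2).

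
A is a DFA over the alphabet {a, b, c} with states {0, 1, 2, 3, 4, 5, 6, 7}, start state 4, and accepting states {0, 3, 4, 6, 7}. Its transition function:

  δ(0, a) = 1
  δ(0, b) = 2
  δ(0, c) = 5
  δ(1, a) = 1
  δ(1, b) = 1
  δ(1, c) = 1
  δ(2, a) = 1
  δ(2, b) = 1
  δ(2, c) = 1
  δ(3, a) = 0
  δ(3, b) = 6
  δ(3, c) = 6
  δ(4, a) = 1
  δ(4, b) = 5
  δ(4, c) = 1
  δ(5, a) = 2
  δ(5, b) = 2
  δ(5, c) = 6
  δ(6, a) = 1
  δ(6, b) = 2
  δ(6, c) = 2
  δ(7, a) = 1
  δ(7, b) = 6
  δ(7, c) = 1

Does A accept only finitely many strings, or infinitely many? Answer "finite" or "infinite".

The useful states (reachable from 4 and able to reach an accepting state) are {4, 5, 6}.
Restricted to these states the transition graph has no cycle, so every accepting path has bounded length and L is finite.

finite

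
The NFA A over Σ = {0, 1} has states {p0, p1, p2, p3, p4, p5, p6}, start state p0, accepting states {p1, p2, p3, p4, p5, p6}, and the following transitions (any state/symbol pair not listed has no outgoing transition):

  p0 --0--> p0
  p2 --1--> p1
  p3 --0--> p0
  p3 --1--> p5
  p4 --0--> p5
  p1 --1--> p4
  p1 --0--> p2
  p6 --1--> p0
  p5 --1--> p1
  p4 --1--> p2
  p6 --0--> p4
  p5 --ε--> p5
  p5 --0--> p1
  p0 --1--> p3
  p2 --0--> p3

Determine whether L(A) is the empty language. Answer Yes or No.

No

The string 1 is accepted: the run p0 → p3 ends in the accepting state p3.
Since at least one string is accepted, L(A) is not empty.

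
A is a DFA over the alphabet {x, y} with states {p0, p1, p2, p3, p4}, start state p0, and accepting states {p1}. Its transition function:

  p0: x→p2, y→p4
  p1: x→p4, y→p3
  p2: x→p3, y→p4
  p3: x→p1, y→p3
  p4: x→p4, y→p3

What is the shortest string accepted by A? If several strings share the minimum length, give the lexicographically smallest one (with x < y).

xxx

A breadth-first search from p0 reaches an accepting state first via the path p0 → p2 → p3 → p1 on input xxx.
No string of length < 3 is accepted (BFS exhausts all shorter strings without reaching an accepting state), and xxx is the lexicographically least accepting string of length 3.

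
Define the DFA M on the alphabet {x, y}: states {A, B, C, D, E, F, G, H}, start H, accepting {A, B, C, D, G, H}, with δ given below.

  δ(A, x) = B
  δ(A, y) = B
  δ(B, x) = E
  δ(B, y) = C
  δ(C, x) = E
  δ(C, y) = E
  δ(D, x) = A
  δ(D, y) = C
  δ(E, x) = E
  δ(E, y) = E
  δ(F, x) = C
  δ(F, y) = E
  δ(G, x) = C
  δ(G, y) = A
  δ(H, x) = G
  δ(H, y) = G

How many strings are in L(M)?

15

The useful subgraph on states {A, B, C, G, H} is acyclic, so L(M) is finite; the longest accepting path visits 5 useful states, giving maximum string length 4.
Counting accepting paths from H by length: 1 of length 0, 2 of length 1, 4 of length 2, 4 of length 3, 4 of length 4. Total 15.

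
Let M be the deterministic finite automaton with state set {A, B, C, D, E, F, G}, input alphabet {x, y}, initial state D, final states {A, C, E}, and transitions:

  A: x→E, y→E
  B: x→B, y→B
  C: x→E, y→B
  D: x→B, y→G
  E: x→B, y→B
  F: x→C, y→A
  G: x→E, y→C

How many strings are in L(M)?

3

The useful subgraph on states {C, D, E, G} is acyclic, so L(M) is finite; the longest accepting path visits 4 useful states, giving maximum string length 3.
Counting accepting paths from D by length: 2 of length 2, 1 of length 3. Total 3.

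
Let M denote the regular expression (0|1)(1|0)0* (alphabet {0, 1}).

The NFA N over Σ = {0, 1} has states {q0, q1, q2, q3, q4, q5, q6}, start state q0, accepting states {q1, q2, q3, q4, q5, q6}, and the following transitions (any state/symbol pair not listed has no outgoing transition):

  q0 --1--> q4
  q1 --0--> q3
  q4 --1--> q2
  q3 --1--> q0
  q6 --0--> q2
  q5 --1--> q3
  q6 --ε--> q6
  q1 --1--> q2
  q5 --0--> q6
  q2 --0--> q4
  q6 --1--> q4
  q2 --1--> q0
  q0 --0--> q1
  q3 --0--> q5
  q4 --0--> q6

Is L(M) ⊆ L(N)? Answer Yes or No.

Yes

Converting the expression M to a DFA (subset construction, then merging equivalent states) gives the minimal DFA with states {m0, m1, m2, m3}, start state m0, accepting states {m2} and transitions m0: 0→m1, 1→m1; m1: 0→m2, 1→m2; m2: 0→m2, 1→m3; m3: 0→m3, 1→m3.
Exploring the product automaton M × N from the start pair (m0, q0), following both machines on each input symbol, reaches 15 state pairs: (m0, q0), (m1, q1), (m1, q4), (m2, q3), (m2, q2), (m2, q6), (m2, q5), (m3, q0), (m2, q4), (m3, q4), (m3, q3), (m3, q1), (m3, q2), (m3, q6), (m3, q5).
M accepts in {m2} and N accepts in {q1, q2, q3, q4, q5, q6}. The reachable pairs whose M-component is accepting are (m2, q3), (m2, q2), (m2, q6), (m2, q5), (m2, q4); in each of them the N-component is accepting too, so the product for L(M) \ L(N) (M-component accepting, N-component rejecting) has no reachable accepting pair and the difference is empty.
Hence every string in L(M) is also in L(N).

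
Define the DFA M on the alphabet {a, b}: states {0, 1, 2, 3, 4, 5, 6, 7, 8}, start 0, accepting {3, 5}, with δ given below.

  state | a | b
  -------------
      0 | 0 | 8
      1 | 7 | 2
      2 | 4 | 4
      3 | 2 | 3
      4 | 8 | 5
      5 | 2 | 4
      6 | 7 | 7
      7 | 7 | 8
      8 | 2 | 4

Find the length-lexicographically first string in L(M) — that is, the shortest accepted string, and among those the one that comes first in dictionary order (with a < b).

bbb

A breadth-first search from 0 reaches an accepting state first via the path 0 → 8 → 4 → 5 on input bbb.
No string of length < 3 is accepted (BFS exhausts all shorter strings without reaching an accepting state), and bbb is the lexicographically least accepting string of length 3.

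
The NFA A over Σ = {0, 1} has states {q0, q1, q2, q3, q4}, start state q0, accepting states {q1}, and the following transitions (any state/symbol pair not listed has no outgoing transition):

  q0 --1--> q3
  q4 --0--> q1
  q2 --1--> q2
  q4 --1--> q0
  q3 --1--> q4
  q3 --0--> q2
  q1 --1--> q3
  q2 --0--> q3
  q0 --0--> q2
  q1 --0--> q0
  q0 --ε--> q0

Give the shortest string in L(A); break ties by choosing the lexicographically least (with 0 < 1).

A breadth-first search from q0 reaches an accepting state first via the path q0 → q3 → q4 → q1 on input 110.
No string of length < 3 is accepted (BFS exhausts all shorter strings without reaching an accepting state), and 110 is the lexicographically least accepting string of length 3.

110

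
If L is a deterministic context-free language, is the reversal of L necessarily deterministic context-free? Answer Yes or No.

L = {c bⁿaⁿ : n≥0} ∪ {d b²ⁿaⁿ : n≥0} is a DCFL: the first symbol tells a deterministic PDA whether to pop one or two b's per a. Its reversal Lᴿ = {aⁿbⁿ c : n≥0} ∪ {aⁿb²ⁿ d : n≥0} is not. DCFLs are closed under right quotient by regular languages, and Lᴿ/{c, d} = {aⁿbⁿ : n≥0} ∪ {aⁿb²ⁿ : n≥0} — the standard context-free language accepted by no deterministic PDA (intuitively the machine would have to commit to a b-to-a ratio before the distinguishing marker arrives; formally, a DPDA for it would have a single run on aⁿb²ⁿ, accepting after the prefix aⁿbⁿ and accepting again after n more b's; an ordinary PDA that simulates it on a's and b's and, at any moment when it is accepting, may switch to reading only a fresh letter e while feeding each e to the simulation as a b, would accept aⁱbʲeᵏ (k≥1) exactly when both aⁱbʲ and aⁱbʲ⁺ᵏ are in the language, i.e. its language intersected with the regular set a*b*e⁺ would be exactly {aⁿbⁿeⁿ : n≥1} — impossible, since context-free languages are closed under intersection with regular sets and {aⁿbⁿeⁿ} is not context-free). So Lᴿ cannot be a DCFL.

No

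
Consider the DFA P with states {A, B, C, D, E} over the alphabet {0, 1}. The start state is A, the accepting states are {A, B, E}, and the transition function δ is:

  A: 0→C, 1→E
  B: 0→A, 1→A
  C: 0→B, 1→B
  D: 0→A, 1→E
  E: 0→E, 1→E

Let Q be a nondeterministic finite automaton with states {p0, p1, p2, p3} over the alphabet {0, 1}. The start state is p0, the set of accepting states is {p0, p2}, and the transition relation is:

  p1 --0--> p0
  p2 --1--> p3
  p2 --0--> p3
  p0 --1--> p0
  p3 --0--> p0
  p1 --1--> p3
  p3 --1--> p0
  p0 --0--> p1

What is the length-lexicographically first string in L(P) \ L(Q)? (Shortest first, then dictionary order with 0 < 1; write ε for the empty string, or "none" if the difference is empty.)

01

The string 01 is accepted by P but not by Q.
No shorter string lies in the difference, and 01 is the lexicographically first length-2 string in L(P) \ L(Q).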